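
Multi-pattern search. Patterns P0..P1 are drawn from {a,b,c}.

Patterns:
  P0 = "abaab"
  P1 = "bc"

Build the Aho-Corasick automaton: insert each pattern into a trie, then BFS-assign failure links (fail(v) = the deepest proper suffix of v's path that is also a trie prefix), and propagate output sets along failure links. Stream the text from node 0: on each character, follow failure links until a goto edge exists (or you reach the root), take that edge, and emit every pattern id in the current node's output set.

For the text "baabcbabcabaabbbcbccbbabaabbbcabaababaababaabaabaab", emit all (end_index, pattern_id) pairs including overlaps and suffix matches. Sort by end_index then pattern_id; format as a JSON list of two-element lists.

Construct AC machine:
Trie nodes:
  0='ε' goto a→1 b→6
  1='a' goto b→2
  2='ab' goto a→3
  3='aba' goto a→4
  4='abaa' goto b→5
  5='abaab' goto ·  ←P0
  6='b' goto c→7
  7='bc' goto ·  ←P1

BFS fail/out derivation:
  fail(1) 'a': from fail(0)=0 chase 'a': 0 ⇒ 0;  out=∅∪out(0)=∅
  fail(6) 'b': from fail(0)=0 chase 'b': 0 ⇒ 0;  out=∅∪out(0)=∅
  fail(2) 'ab': from fail(1)=0 chase 'b': 0 ⇒ 6;  out=∅∪out(6)=∅
  fail(7) 'bc': from fail(6)=0 chase 'c': 0 ⇒ 0;  out={1}∪out(0)={1}
  fail(3) 'aba': from fail(2)=6 chase 'a': 6→0 ⇒ 1;  out=∅∪out(1)=∅
  fail(4) 'abaa': from fail(3)=1 chase 'a': 1→0 ⇒ 1;  out=∅∪out(1)=∅
  fail(5) 'abaab': from fail(4)=1 chase 'b': 1 ⇒ 2;  out={0}∪out(2)={0}

Scan:
[0] read 'b'  n0⇒n6
[1] read 'a'  n6⇒n1 (via fail)
[2] read 'a'  n1⇒n1 (via fail)
[3] read 'b'  n1⇒n2
[4] read 'c'  n2⇒n7 (via fail)  → match P1@[3:4]
[5] read 'b'  n7⇒n6 (via fail)
[6] read 'a'  n6⇒n1 (via fail)
[7] read 'b'  n1⇒n2
[8] read 'c'  n2⇒n7 (via fail)  → match P1@[7:8]
[9] read 'a'  n7⇒n1 (via fail)
[10] read 'b'  n1⇒n2
[11] read 'a'  n2⇒n3
[12] read 'a'  n3⇒n4
[13] read 'b'  n4⇒n5  → match P0@[9:13]
[14] read 'b'  n5⇒n6 (via fail)
[15] read 'b'  n6⇒n6 (via fail)
[16] read 'c'  n6⇒n7  → match P1@[15:16]
[17] read 'b'  n7⇒n6 (via fail)
[18] read 'c'  n6⇒n7  → match P1@[17:18]
[19] read 'c'  n7⇒n0 (via fail)
[20] read 'b'  n0⇒n6
[21] read 'b'  n6⇒n6 (via fail)
[22] read 'a'  n6⇒n1 (via fail)
[23] read 'b'  n1⇒n2
[24] read 'a'  n2⇒n3
[25] read 'a'  n3⇒n4
[26] read 'b'  n4⇒n5  → match P0@[22:26]
[27] read 'b'  n5⇒n6 (via fail)
[28] read 'b'  n6⇒n6 (via fail)
[29] read 'c'  n6⇒n7  → match P1@[28:29]
[30] read 'a'  n7⇒n1 (via fail)
[31] read 'b'  n1⇒n2
[32] read 'a'  n2⇒n3
[33] read 'a'  n3⇒n4
[34] read 'b'  n4⇒n5  → match P0@[30:34]
[35] read 'a'  n5⇒n3 (via fail)
[36] read 'b'  n3⇒n2 (via fail)
[37] read 'a'  n2⇒n3
[38] read 'a'  n3⇒n4
[39] read 'b'  n4⇒n5  → match P0@[35:39]
[40] read 'a'  n5⇒n3 (via fail)
[41] read 'b'  n3⇒n2 (via fail)
[42] read 'a'  n2⇒n3
[43] read 'a'  n3⇒n4
[44] read 'b'  n4⇒n5  → match P0@[40:44]
[45] read 'a'  n5⇒n3 (via fail)
[46] read 'a'  n3⇒n4
[47] read 'b'  n4⇒n5  → match P0@[43:47]
[48] read 'a'  n5⇒n3 (via fail)
[49] read 'a'  n3⇒n4
[50] read 'b'  n4⇒n5  → match P0@[46:50]

All matches (sorted): [[4,1],[8,1],[13,0],[16,1],[18,1],[26,0],[29,1],[34,0],[39,0],[44,0],[47,0],[50,0]]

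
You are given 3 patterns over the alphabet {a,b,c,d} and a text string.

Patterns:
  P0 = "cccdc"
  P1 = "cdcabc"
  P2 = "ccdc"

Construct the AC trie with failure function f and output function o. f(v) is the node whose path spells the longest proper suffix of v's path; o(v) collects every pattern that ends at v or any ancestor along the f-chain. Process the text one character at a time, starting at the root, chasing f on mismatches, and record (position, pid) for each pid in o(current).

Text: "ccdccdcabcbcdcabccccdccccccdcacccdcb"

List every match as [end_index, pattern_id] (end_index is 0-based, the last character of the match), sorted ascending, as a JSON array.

Build automaton:
Trie nodes:
  0='ε' goto c→1
  1='c' goto c→2 d→6
  2='cc' goto c→3 d→11
  3='ccc' goto d→4
  4='cccd' goto c→5
  5='cccdc' goto ·  ←P0
  6='cd' goto c→7
  7='cdc' goto a→8
  8='cdca' goto b→9
  9='cdcab' goto c→10
  10='cdcabc' goto ·  ←P1
  11='ccd' goto c→12
  12='ccdc' goto ·  ←P2

Failure links (BFS by depth):
  n1('c'): parent n0 fail=0; on 'c' 0 → fail=0;  out ∅∪∅=∅
  n2('cc'): parent n1 fail=0; on 'c' 0 → fail=1;  out ∅∪∅=∅
  n6('cd'): parent n1 fail=0; on 'd' 0 → fail=0;  out ∅∪∅=∅
  n3('ccc'): parent n2 fail=1; on 'c' 1 → fail=2;  out ∅∪∅=∅
  n7('cdc'): parent n6 fail=0; on 'c' 0 → fail=1;  out ∅∪∅=∅
  n11('ccd'): parent n2 fail=1; on 'd' 1 → fail=6;  out ∅∪∅=∅
  n4('cccd'): parent n3 fail=2; on 'd' 2 → fail=11;  out ∅∪∅=∅
  n8('cdca'): parent n7 fail=1; on 'a' 1→0 → fail=0;  out ∅∪∅=∅
  n12('ccdc'): parent n11 fail=6; on 'c' 6 → fail=7;  out {2}∪∅={2}
  n5('cccdc'): parent n4 fail=11; on 'c' 11 → fail=12;  out {0}∪{2}={0,2}
  n9('cdcab'): parent n8 fail=0; on 'b' 0 → fail=0;  out ∅∪∅=∅
  n10('cdcabc'): parent n9 fail=0; on 'c' 0 → fail=1;  out {1}∪∅={1}

Scan:
i=0 'c': node 0→1
i=1 'c': node 1→2
i=2 'd': node 2→11
i=3 'c': node 11→12  emit P2@[0:3]
i=4 'c': node 12→2 (via fail)
i=5 'd': node 2→11
i=6 'c': node 11→12  emit P2@[3:6]
i=7 'a': node 12→8 (via fail)
i=8 'b': node 8→9
i=9 'c': node 9→10  emit P1@[4:9]
i=10 'b': node 10→0 (via fail)
i=11 'c': node 0→1
i=12 'd': node 1→6
i=13 'c': node 6→7
i=14 'a': node 7→8
i=15 'b': node 8→9
i=16 'c': node 9→10  emit P1@[11:16]
i=17 'c': node 10→2 (via fail)
i=18 'c': node 2→3
i=19 'c': node 3→3 (via fail)
i=20 'd': node 3→4
i=21 'c': node 4→5  emit P0@[17:21],P2@[18:21]
i=22 'c': node 5→2 (via fail)
i=23 'c': node 2→3
i=24 'c': node 3→3 (via fail)
i=25 'c': node 3→3 (via fail)
i=26 'c': node 3→3 (via fail)
i=27 'd': node 3→4
i=28 'c': node 4→5  emit P0@[24:28],P2@[25:28]
i=29 'a': node 5→8 (via fail)
i=30 'c': node 8→1 (via fail)
i=31 'c': node 1→2
i=32 'c': node 2→3
i=33 'd': node 3→4
i=34 'c': node 4→5  emit P0@[30:34],P2@[31:34]
i=35 'b': node 5→0 (via fail)

Result: [[3,2],[6,2],[9,1],[16,1],[21,0],[21,2],[28,0],[28,2],[34,0],[34,2]]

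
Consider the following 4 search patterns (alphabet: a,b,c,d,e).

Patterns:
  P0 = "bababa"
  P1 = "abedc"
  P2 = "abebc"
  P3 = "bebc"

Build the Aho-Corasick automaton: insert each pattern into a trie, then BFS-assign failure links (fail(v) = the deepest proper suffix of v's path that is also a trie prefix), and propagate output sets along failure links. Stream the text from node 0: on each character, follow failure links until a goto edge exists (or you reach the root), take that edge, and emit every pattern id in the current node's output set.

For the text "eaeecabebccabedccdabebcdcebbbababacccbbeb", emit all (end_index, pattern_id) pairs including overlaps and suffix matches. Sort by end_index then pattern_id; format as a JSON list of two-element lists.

Construct AC machine:
Trie (insert patterns):
  0='ε' goto a→7 b→1
  1='b' goto a→2 e→14
  2='ba' goto b→3
  3='bab' goto a→4
  4='baba' goto b→5
  5='babab' goto a→6
  6='bababa' goto ·  [P0 ends]
  7='a' goto b→8
  8='ab' goto e→9
  9='abe' goto b→12 d→10
  10='abed' goto c→11
  11='abedc' goto ·  [P1 ends]
  12='abeb' goto c→13
  13='abebc' goto ·  [P2 ends]
  14='be' goto b→15
  15='beb' goto c→16
  16='bebc' goto ·  [P3 ends]

Failure links (BFS by depth):
  n1('b'): parent n0 fail=0; on 'b' 0 → fail=0;  out ∅∪∅=∅
  n7('a'): parent n0 fail=0; on 'a' 0 → fail=0;  out ∅∪∅=∅
  n2('ba'): parent n1 fail=0; on 'a' 0 → fail=7;  out ∅∪∅=∅
  n8('ab'): parent n7 fail=0; on 'b' 0 → fail=1;  out ∅∪∅=∅
  n14('be'): parent n1 fail=0; on 'e' 0 → fail=0;  out ∅∪∅=∅
  n3('bab'): parent n2 fail=7; on 'b' 7 → fail=8;  out ∅∪∅=∅
  n9('abe'): parent n8 fail=1; on 'e' 1 → fail=14;  out ∅∪∅=∅
  n15('beb'): parent n14 fail=0; on 'b' 0 → fail=1;  out ∅∪∅=∅
  n4('baba'): parent n3 fail=8; on 'a' 8→1 → fail=2;  out ∅∪∅=∅
  n10('abed'): parent n9 fail=14; on 'd' 14→0 → fail=0;  out ∅∪∅=∅
  n12('abeb'): parent n9 fail=14; on 'b' 14 → fail=15;  out ∅∪∅=∅
  n16('bebc'): parent n15 fail=1; on 'c' 1→0 → fail=0;  out {3}∪∅={3}
  n5('babab'): parent n4 fail=2; on 'b' 2 → fail=3;  out ∅∪∅=∅
  n11('abedc'): parent n10 fail=0; on 'c' 0 → fail=0;  out {1}∪∅={1}
  n13('abebc'): parent n12 fail=15; on 'c' 15 → fail=16;  out {2}∪{3}={2,3}
  n6('bababa'): parent n5 fail=3; on 'a' 3 → fail=4;  out {0}∪∅={0}

Text stream:
[0] read 'e'  n0⇒n0
[1] read 'a'  n0⇒n7
[2] read 'e'  n7⇒n0 ·f
[3] read 'e'  n0⇒n0
[4] read 'c'  n0⇒n0
[5] read 'a'  n0⇒n7
[6] read 'b'  n7⇒n8
[7] read 'e'  n8⇒n9
[8] read 'b'  n9⇒n12
[9] read 'c'  n12⇒n13  → match P2@[5:9],P3@[6:9]
[10] read 'c'  n13⇒n0 ·f
[11] read 'a'  n0⇒n7
[12] read 'b'  n7⇒n8
[13] read 'e'  n8⇒n9
[14] read 'd'  n9⇒n10
[15] read 'c'  n10⇒n11  → match P1@[11:15]
[16] read 'c'  n11⇒n0 ·f
[17] read 'd'  n0⇒n0
[18] read 'a'  n0⇒n7
[19] read 'b'  n7⇒n8
[20] read 'e'  n8⇒n9
[21] read 'b'  n9⇒n12
[22] read 'c'  n12⇒n13  → match P2@[18:22],P3@[19:22]
[23] read 'd'  n13⇒n0 ·f
[24] read 'c'  n0⇒n0
[25] read 'e'  n0⇒n0
[26] read 'b'  n0⇒n1
[27] read 'b'  n1⇒n1 ·f
[28] read 'b'  n1⇒n1 ·f
[29] read 'a'  n1⇒n2
[30] read 'b'  n2⇒n3
[31] read 'a'  n3⇒n4
[32] read 'b'  n4⇒n5
[33] read 'a'  n5⇒n6  → match P0@[28:33]
[34] read 'c'  n6⇒n0 ·f
[35] read 'c'  n0⇒n0
[36] read 'c'  n0⇒n0
[37] read 'b'  n0⇒n1
[38] read 'b'  n1⇒n1 ·f
[39] read 'e'  n1⇒n14
[40] read 'b'  n14⇒n15

Result: [[9,2],[9,3],[15,1],[22,2],[22,3],[33,0]]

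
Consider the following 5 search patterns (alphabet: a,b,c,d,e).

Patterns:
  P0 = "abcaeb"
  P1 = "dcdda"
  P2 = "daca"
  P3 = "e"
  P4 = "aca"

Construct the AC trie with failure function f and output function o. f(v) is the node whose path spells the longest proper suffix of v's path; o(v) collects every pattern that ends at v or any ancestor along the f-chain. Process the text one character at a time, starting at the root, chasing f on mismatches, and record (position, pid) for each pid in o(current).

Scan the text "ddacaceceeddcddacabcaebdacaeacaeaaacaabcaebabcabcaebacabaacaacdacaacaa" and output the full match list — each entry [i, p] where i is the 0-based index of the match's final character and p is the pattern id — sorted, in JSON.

Build:
Trie (insert patterns):
  n0 'ε': a→1 d→7 e→15
  n1 'a': b→2 c→16
  n2 'ab': c→3
  n3 'abc': a→4
  n4 'abca': e→5
  n5 'abcae': b→6
  n6 'abcaeb': ·  [P0 ends]
  n7 'd': a→12 c→8
  n8 'dc': d→9
  n9 'dcd': d→10
  n10 'dcdd': a→11
  n11 'dcdda': ·  [P1 ends]
  n12 'da': c→13
  n13 'dac': a→14
  n14 'daca': ·  [P2 ends]
  n15 'e': ·  [P3 ends]
  n16 'ac': a→17
  n17 'aca': ·  [P4 ends]

Failure links (BFS by depth):
  fail(1) 'a': from fail(0)=0 chase 'a': 0 ⇒ 0;  out=∅∪out(0)=∅
  fail(7) 'd': from fail(0)=0 chase 'd': 0 ⇒ 0;  out=∅∪out(0)=∅
  fail(15) 'e': from fail(0)=0 chase 'e': 0 ⇒ 0;  out={3}∪out(0)={3}
  fail(2) 'ab': from fail(1)=0 chase 'b': 0 ⇒ 0;  out=∅∪out(0)=∅
  fail(8) 'dc': from fail(7)=0 chase 'c': 0 ⇒ 0;  out=∅∪out(0)=∅
  fail(12) 'da': from fail(7)=0 chase 'a': 0 ⇒ 1;  out=∅∪out(1)=∅
  fail(16) 'ac': from fail(1)=0 chase 'c': 0 ⇒ 0;  out=∅∪out(0)=∅
  fail(3) 'abc': from fail(2)=0 chase 'c': 0 ⇒ 0;  out=∅∪out(0)=∅
  fail(9) 'dcd': from fail(8)=0 chase 'd': 0 ⇒ 7;  out=∅∪out(7)=∅
  fail(13) 'dac': from fail(12)=1 chase 'c': 1 ⇒ 16;  out=∅∪out(16)=∅
  fail(17) 'aca': from fail(16)=0 chase 'a': 0 ⇒ 1;  out={4}∪out(1)={4}
  fail(4) 'abca': from fail(3)=0 chase 'a': 0 ⇒ 1;  out=∅∪out(1)=∅
  fail(10) 'dcdd': from fail(9)=7 chase 'd': 7→0 ⇒ 7;  out=∅∪out(7)=∅
  fail(14) 'daca': from fail(13)=16 chase 'a': 16 ⇒ 17;  out={2}∪out(17)={2,4}
  fail(5) 'abcae': from fail(4)=1 chase 'e': 1→0 ⇒ 15;  out=∅∪out(15)={3}
  fail(11) 'dcdda': from fail(10)=7 chase 'a': 7 ⇒ 12;  out={1}∪out(12)={1}
  fail(6) 'abcaeb': from fail(5)=15 chase 'b': 15→0 ⇒ 0;  out={0}∪out(0)={0}

Run:
pos 0 'd': at 7
pos 1 'd': at 7 (fail-walked)
pos 2 'a': at 12
pos 3 'c': at 13
pos 4 'a': at 14  ** P2@[1:4],P4@[2:4]
pos 5 'c': at 16 (fail-walked)
pos 6 'e': at 15 (fail-walked)  ** P3@[6:6]
pos 7 'c': at 0 (fail-walked)
pos 8 'e': at 15  ** P3@[8:8]
pos 9 'e': at 15 (fail-walked)  ** P3@[9:9]
pos 10 'd': at 7 (fail-walked)
pos 11 'd': at 7 (fail-walked)
pos 12 'c': at 8
pos 13 'd': at 9
pos 14 'd': at 10
pos 15 'a': at 11  ** P1@[11:15]
pos 16 'c': at 13 (fail-walked)
pos 17 'a': at 14  ** P2@[14:17],P4@[15:17]
pos 18 'b': at 2 (fail-walked)
pos 19 'c': at 3
pos 20 'a': at 4
pos 21 'e': at 5  ** P3@[21:21]
pos 22 'b': at 6  ** P0@[17:22]
pos 23 'd': at 7 (fail-walked)
pos 24 'a': at 12
pos 25 'c': at 13
pos 26 'a': at 14  ** P2@[23:26],P4@[24:26]
pos 27 'e': at 15 (fail-walked)  ** P3@[27:27]
pos 28 'a': at 1 (fail-walked)
pos 29 'c': at 16
pos 30 'a': at 17  ** P4@[28:30]
pos 31 'e': at 15 (fail-walked)  ** P3@[31:31]
pos 32 'a': at 1 (fail-walked)
pos 33 'a': at 1 (fail-walked)
pos 34 'a': at 1 (fail-walked)
pos 35 'c': at 16
pos 36 'a': at 17  ** P4@[34:36]
pos 37 'a': at 1 (fail-walked)
pos 38 'b': at 2
pos 39 'c': at 3
pos 40 'a': at 4
pos 41 'e': at 5  ** P3@[41:41]
pos 42 'b': at 6  ** P0@[37:42]
pos 43 'a': at 1 (fail-walked)
pos 44 'b': at 2
pos 45 'c': at 3
pos 46 'a': at 4
pos 47 'b': at 2 (fail-walked)
pos 48 'c': at 3
pos 49 'a': at 4
pos 50 'e': at 5  ** P3@[50:50]
pos 51 'b': at 6  ** P0@[46:51]
pos 52 'a': at 1 (fail-walked)
pos 53 'c': at 16
pos 54 'a': at 17  ** P4@[52:54]
pos 55 'b': at 2 (fail-walked)
pos 56 'a': at 1 (fail-walked)
pos 57 'a': at 1 (fail-walked)
pos 58 'c': at 16
pos 59 'a': at 17  ** P4@[57:59]
pos 60 'a': at 1 (fail-walked)
pos 61 'c': at 16
pos 62 'd': at 7 (fail-walked)
pos 63 'a': at 12
pos 64 'c': at 13
pos 65 'a': at 14  ** P2@[62:65],P4@[63:65]
pos 66 'a': at 1 (fail-walked)
pos 67 'c': at 16
pos 68 'a': at 17  ** P4@[66:68]
pos 69 'a': at 1 (fail-walked)

Result: [[4,2],[4,4],[6,3],[8,3],[9,3],[15,1],[17,2],[17,4],[21,3],[22,0],[26,2],[26,4],[27,3],[30,4],[31,3],[36,4],[41,3],[42,0],[50,3],[51,0],[54,4],[59,4],[65,2],[65,4],[68,4]]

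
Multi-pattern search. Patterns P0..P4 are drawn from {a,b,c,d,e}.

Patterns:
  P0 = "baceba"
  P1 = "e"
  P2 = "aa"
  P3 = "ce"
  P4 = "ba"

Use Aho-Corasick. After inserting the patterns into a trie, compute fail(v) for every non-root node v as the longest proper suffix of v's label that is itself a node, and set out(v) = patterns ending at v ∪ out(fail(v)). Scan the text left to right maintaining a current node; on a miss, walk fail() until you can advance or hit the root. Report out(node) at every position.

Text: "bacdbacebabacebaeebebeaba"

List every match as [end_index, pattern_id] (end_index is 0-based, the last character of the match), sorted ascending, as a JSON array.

Build automaton:
Trie (insert patterns):
  0='ε' goto a→8 b→1 c→10 e→7
  1='b' goto a→2
  2='ba' goto c→3  [P4 ends]
  3='bac' goto e→4
  4='bace' goto b→5
  5='baceb' goto a→6
  6='baceba' goto ·  [P0 ends]
  7='e' goto ·  [P1 ends]
  8='a' goto a→9
  9='aa' goto ·  [P2 ends]
  10='c' goto e→11
  11='ce' goto ·  [P3 ends]

Failure links (BFS by depth):
  n1('b'): parent n0 fail=0; on 'b' 0 → fail=0;  out ∅∪∅=∅
  n7('e'): parent n0 fail=0; on 'e' 0 → fail=0;  out {1}∪∅={1}
  n8('a'): parent n0 fail=0; on 'a' 0 → fail=0;  out ∅∪∅=∅
  n10('c'): parent n0 fail=0; on 'c' 0 → fail=0;  out ∅∪∅=∅
  n2('ba'): parent n1 fail=0; on 'a' 0 → fail=8;  out {4}∪∅={4}
  n9('aa'): parent n8 fail=0; on 'a' 0 → fail=8;  out {2}∪∅={2}
  n11('ce'): parent n10 fail=0; on 'e' 0 → fail=7;  out {3}∪{1}={1,3}
  n3('bac'): parent n2 fail=8; on 'c' 8→0 → fail=10;  out ∅∪∅=∅
  n4('bace'): parent n3 fail=10; on 'e' 10 → fail=11;  out ∅∪{1,3}={1,3}
  n5('baceb'): parent n4 fail=11; on 'b' 11→7→0 → fail=1;  out ∅∪∅=∅
  n6('baceba'): parent n5 fail=1; on 'a' 1 → fail=2;  out {0}∪{4}={0,4}

Run:
[0] read 'b'  n0⇒n1
[1] read 'a'  n1⇒n2  → match P4@[0:1]
[2] read 'c'  n2⇒n3
[3] read 'd'  n3⇒n0 ·f
[4] read 'b'  n0⇒n1
[5] read 'a'  n1⇒n2  → match P4@[4:5]
[6] read 'c'  n2⇒n3
[7] read 'e'  n3⇒n4  → match P1@[7:7],P3@[6:7]
[8] read 'b'  n4⇒n5
[9] read 'a'  n5⇒n6  → match P0@[4:9],P4@[8:9]
[10] read 'b'  n6⇒n1 ·f
[11] read 'a'  n1⇒n2  → match P4@[10:11]
[12] read 'c'  n2⇒n3
[13] read 'e'  n3⇒n4  → match P1@[13:13],P3@[12:13]
[14] read 'b'  n4⇒n5
[15] read 'a'  n5⇒n6  → match P0@[10:15],P4@[14:15]
[16] read 'e'  n6⇒n7 ·f  → match P1@[16:16]
[17] read 'e'  n7⇒n7 ·f  → match P1@[17:17]
[18] read 'b'  n7⇒n1 ·f
[19] read 'e'  n1⇒n7 ·f  → match P1@[19:19]
[20] read 'b'  n7⇒n1 ·f
[21] read 'e'  n1⇒n7 ·f  → match P1@[21:21]
[22] read 'a'  n7⇒n8 ·f
[23] read 'b'  n8⇒n1 ·f
[24] read 'a'  n1⇒n2  → match P4@[23:24]

All matches (sorted): [[1,4],[5,4],[7,1],[7,3],[9,0],[9,4],[11,4],[13,1],[13,3],[15,0],[15,4],[16,1],[17,1],[19,1],[21,1],[24,4]]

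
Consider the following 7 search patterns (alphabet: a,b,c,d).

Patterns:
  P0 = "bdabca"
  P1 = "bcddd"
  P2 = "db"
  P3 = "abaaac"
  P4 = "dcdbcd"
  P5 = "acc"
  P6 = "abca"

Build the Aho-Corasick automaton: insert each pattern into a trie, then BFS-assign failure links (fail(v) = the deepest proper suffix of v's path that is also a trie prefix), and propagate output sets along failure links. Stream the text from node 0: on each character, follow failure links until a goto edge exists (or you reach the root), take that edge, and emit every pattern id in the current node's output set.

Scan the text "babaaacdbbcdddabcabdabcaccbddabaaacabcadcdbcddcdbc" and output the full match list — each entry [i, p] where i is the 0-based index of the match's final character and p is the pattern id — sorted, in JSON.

Build:
Trie (insert patterns):
  0='ε' goto a→13 b→1 d→11
  1='b' goto c→7 d→2
  2='bd' goto a→3
  3='bda' goto b→4
  4='bdab' goto c→5
  5='bdabc' goto a→6
  6='bdabca' goto ·  [P0 ends]
  7='bc' goto d→8
  8='bcd' goto d→9
  9='bcdd' goto d→10
  10='bcddd' goto ·  [P1 ends]
  11='d' goto b→12 c→19
  12='db' goto ·  [P2 ends]
  13='a' goto b→14 c→24
  14='ab' goto a→15 c→26
  15='aba' goto a→16
  16='abaa' goto a→17
  17='abaaa' goto c→18
  18='abaaac' goto ·  [P3 ends]
  19='dc' goto d→20
  20='dcd' goto b→21
  21='dcdb' goto c→22
  22='dcdbc' goto d→23
  23='dcdbcd' goto ·  [P4 ends]
  24='ac' goto c→25
  25='acc' goto ·  [P5 ends]
  26='abc' goto a→27
  27='abca' goto ·  [P6 ends]

BFS fail/out derivation:
  n1('b'): parent n0 fail=0; on 'b' 0 → fail=0;  out ∅∪∅=∅
  n11('d'): parent n0 fail=0; on 'd' 0 → fail=0;  out ∅∪∅=∅
  n13('a'): parent n0 fail=0; on 'a' 0 → fail=0;  out ∅∪∅=∅
  n2('bd'): parent n1 fail=0; on 'd' 0 → fail=11;  out ∅∪∅=∅
  n7('bc'): parent n1 fail=0; on 'c' 0 → fail=0;  out ∅∪∅=∅
  n12('db'): parent n11 fail=0; on 'b' 0 → fail=1;  out {2}∪∅={2}
  n14('ab'): parent n13 fail=0; on 'b' 0 → fail=1;  out ∅∪∅=∅
  n19('dc'): parent n11 fail=0; on 'c' 0 → fail=0;  out ∅∪∅=∅
  n24('ac'): parent n13 fail=0; on 'c' 0 → fail=0;  out ∅∪∅=∅
  n3('bda'): parent n2 fail=11; on 'a' 11→0 → fail=13;  out ∅∪∅=∅
  n8('bcd'): parent n7 fail=0; on 'd' 0 → fail=11;  out ∅∪∅=∅
  n15('aba'): parent n14 fail=1; on 'a' 1→0 → fail=13;  out ∅∪∅=∅
  n20('dcd'): parent n19 fail=0; on 'd' 0 → fail=11;  out ∅∪∅=∅
  n25('acc'): parent n24 fail=0; on 'c' 0 → fail=0;  out {5}∪∅={5}
  n26('abc'): parent n14 fail=1; on 'c' 1 → fail=7;  out ∅∪∅=∅
  n4('bdab'): parent n3 fail=13; on 'b' 13 → fail=14;  out ∅∪∅=∅
  n9('bcdd'): parent n8 fail=11; on 'd' 11→0 → fail=11;  out ∅∪∅=∅
  n16('abaa'): parent n15 fail=13; on 'a' 13→0 → fail=13;  out ∅∪∅=∅
  n21('dcdb'): parent n20 fail=11; on 'b' 11 → fail=12;  out ∅∪{2}={2}
  n27('abca'): parent n26 fail=7; on 'a' 7→0 → fail=13;  out {6}∪∅={6}
  n5('bdabc'): parent n4 fail=14; on 'c' 14 → fail=26;  out ∅∪∅=∅
  n10('bcddd'): parent n9 fail=11; on 'd' 11→0 → fail=11;  out {1}∪∅={1}
  n17('abaaa'): parent n16 fail=13; on 'a' 13→0 → fail=13;  out ∅∪∅=∅
  n22('dcdbc'): parent n21 fail=12; on 'c' 12→1 → fail=7;  out ∅∪∅=∅
  n6('bdabca'): parent n5 fail=26; on 'a' 26 → fail=27;  out {0}∪{6}={0,6}
  n18('abaaac'): parent n17 fail=13; on 'c' 13 → fail=24;  out {3}∪∅={3}
  n23('dcdbcd'): parent n22 fail=7; on 'd' 7 → fail=8;  out {4}∪∅={4}

Run:
i=0 'b': node 0→1
i=1 'a': node 1→13 ·f
i=2 'b': node 13→14
i=3 'a': node 14→15
i=4 'a': node 15→16
i=5 'a': node 16→17
i=6 'c': node 17→18  → match P3@[1:6]
i=7 'd': node 18→11 ·f
i=8 'b': node 11→12  → match P2@[7:8]
i=9 'b': node 12→1 ·f
i=10 'c': node 1→7
i=11 'd': node 7→8
i=12 'd': node 8→9
i=13 'd': node 9→10  → match P1@[9:13]
i=14 'a': node 10→13 ·f
i=15 'b': node 13→14
i=16 'c': node 14→26
i=17 'a': node 26→27  → match P6@[14:17]
i=18 'b': node 27→14 ·f
i=19 'd': node 14→2 ·f
i=20 'a': node 2→3
i=21 'b': node 3→4
i=22 'c': node 4→5
i=23 'a': node 5→6  → match P0@[18:23],P6@[20:23]
i=24 'c': node 6→24 ·f
i=25 'c': node 24→25  → match P5@[23:25]
i=26 'b': node 25→1 ·f
i=27 'd': node 1→2
i=28 'd': node 2→11 ·f
i=29 'a': node 11→13 ·f
i=30 'b': node 13→14
i=31 'a': node 14→15
i=32 'a': node 15→16
i=33 'a': node 16→17
i=34 'c': node 17→18  → match P3@[29:34]
i=35 'a': node 18→13 ·f
i=36 'b': node 13→14
i=37 'c': node 14→26
i=38 'a': node 26→27  → match P6@[35:38]
i=39 'd': node 27→11 ·f
i=40 'c': node 11→19
i=41 'd': node 19→20
i=42 'b': node 20→21  → match P2@[41:42]
i=43 'c': node 21→22
i=44 'd': node 22→23  → match P4@[39:44]
i=45 'd': node 23→9 ·f
i=46 'c': node 9→19 ·f
i=47 'd': node 19→20
i=48 'b': node 20→21  → match P2@[47:48]
i=49 'c': node 21→22

Result: [[6,3],[8,2],[13,1],[17,6],[23,0],[23,6],[25,5],[34,3],[38,6],[42,2],[44,4],[48,2]]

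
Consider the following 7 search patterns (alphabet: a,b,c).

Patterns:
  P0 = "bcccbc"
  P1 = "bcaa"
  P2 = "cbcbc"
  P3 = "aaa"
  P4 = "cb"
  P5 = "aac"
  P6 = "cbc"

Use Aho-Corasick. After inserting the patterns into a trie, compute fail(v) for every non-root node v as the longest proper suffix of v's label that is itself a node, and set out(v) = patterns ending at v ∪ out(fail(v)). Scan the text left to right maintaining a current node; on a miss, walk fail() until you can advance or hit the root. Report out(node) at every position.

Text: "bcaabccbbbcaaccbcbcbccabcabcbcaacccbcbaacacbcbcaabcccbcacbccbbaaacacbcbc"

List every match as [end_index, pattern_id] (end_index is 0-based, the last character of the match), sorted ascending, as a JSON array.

Build automaton:
Trie (insert patterns):
  n0 'ε': a→14 b→1 c→9
  n1 'b': c→2
  n2 'bc': a→7 c→3
  n3 'bcc': c→4
  n4 'bccc': b→5
  n5 'bcccb': c→6
  n6 'bcccbc': ·  ←P0
  n7 'bca': a→8
  n8 'bcaa': ·  ←P1
  n9 'c': b→10
  n10 'cb': c→11  ←P4
  n11 'cbc': b→12  ←P6
  n12 'cbcb': c→13
  n13 'cbcbc': ·  ←P2
  n14 'a': a→15
  n15 'aa': a→16 c→17
  n16 'aaa': ·  ←P3
  n17 'aac': ·  ←P5

Failure links (BFS by depth):
  fail(1) 'b': from fail(0)=0 chase 'b': 0 ⇒ 0;  out=∅∪out(0)=∅
  fail(9) 'c': from fail(0)=0 chase 'c': 0 ⇒ 0;  out=∅∪out(0)=∅
  fail(14) 'a': from fail(0)=0 chase 'a': 0 ⇒ 0;  out=∅∪out(0)=∅
  fail(2) 'bc': from fail(1)=0 chase 'c': 0 ⇒ 9;  out=∅∪out(9)=∅
  fail(10) 'cb': from fail(9)=0 chase 'b': 0 ⇒ 1;  out={4}∪out(1)={4}
  fail(15) 'aa': from fail(14)=0 chase 'a': 0 ⇒ 14;  out=∅∪out(14)=∅
  fail(3) 'bcc': from fail(2)=9 chase 'c': 9→0 ⇒ 9;  out=∅∪out(9)=∅
  fail(7) 'bca': from fail(2)=9 chase 'a': 9→0 ⇒ 14;  out=∅∪out(14)=∅
  fail(11) 'cbc': from fail(10)=1 chase 'c': 1 ⇒ 2;  out={6}∪out(2)={6}
  fail(16) 'aaa': from fail(15)=14 chase 'a': 14 ⇒ 15;  out={3}∪out(15)={3}
  fail(17) 'aac': from fail(15)=14 chase 'c': 14→0 ⇒ 9;  out={5}∪out(9)={5}
  fail(4) 'bccc': from fail(3)=9 chase 'c': 9→0 ⇒ 9;  out=∅∪out(9)=∅
  fail(8) 'bcaa': from fail(7)=14 chase 'a': 14 ⇒ 15;  out={1}∪out(15)={1}
  fail(12) 'cbcb': from fail(11)=2 chase 'b': 2→9 ⇒ 10;  out=∅∪out(10)={4}
  fail(5) 'bcccb': from fail(4)=9 chase 'b': 9 ⇒ 10;  out=∅∪out(10)={4}
  fail(13) 'cbcbc': from fail(12)=10 chase 'c': 10 ⇒ 11;  out={2}∪out(11)={2,6}
  fail(6) 'bcccbc': from fail(5)=10 chase 'c': 10 ⇒ 11;  out={0}∪out(11)={0,6}

Text stream:
pos 0 'b': at 1
pos 1 'c': at 2
pos 2 'a': at 7
pos 3 'a': at 8  emit P1@[0:3]
pos 4 'b': at 1 (via fail)
pos 5 'c': at 2
pos 6 'c': at 3
pos 7 'b': at 10 (via fail)  emit P4@[6:7]
pos 8 'b': at 1 (via fail)
pos 9 'b': at 1 (via fail)
pos 10 'c': at 2
pos 11 'a': at 7
pos 12 'a': at 8  emit P1@[9:12]
pos 13 'c': at 17 (via fail)  emit P5@[11:13]
pos 14 'c': at 9 (via fail)
pos 15 'b': at 10  emit P4@[14:15]
pos 16 'c': at 11  emit P6@[14:16]
pos 17 'b': at 12  emit P4@[16:17]
pos 18 'c': at 13  emit P2@[14:18],P6@[16:18]
pos 19 'b': at 12 (via fail)  emit P4@[18:19]
pos 20 'c': at 13  emit P2@[16:20],P6@[18:20]
pos 21 'c': at 3 (via fail)
pos 22 'a': at 14 (via fail)
pos 23 'b': at 1 (via fail)
pos 24 'c': at 2
pos 25 'a': at 7
pos 26 'b': at 1 (via fail)
pos 27 'c': at 2
pos 28 'b': at 10 (via fail)  emit P4@[27:28]
pos 29 'c': at 11  emit P6@[27:29]
pos 30 'a': at 7 (via fail)
pos 31 'a': at 8  emit P1@[28:31]
pos 32 'c': at 17 (via fail)  emit P5@[30:32]
pos 33 'c': at 9 (via fail)
pos 34 'c': at 9 (via fail)
pos 35 'b': at 10  emit P4@[34:35]
pos 36 'c': at 11  emit P6@[34:36]
pos 37 'b': at 12  emit P4@[36:37]
pos 38 'a': at 14 (via fail)
pos 39 'a': at 15
pos 40 'c': at 17  emit P5@[38:40]
pos 41 'a': at 14 (via fail)
pos 42 'c': at 9 (via fail)
pos 43 'b': at 10  emit P4@[42:43]
pos 44 'c': at 11  emit P6@[42:44]
pos 45 'b': at 12  emit P4@[44:45]
pos 46 'c': at 13  emit P2@[42:46],P6@[44:46]
pos 47 'a': at 7 (via fail)
pos 48 'a': at 8  emit P1@[45:48]
pos 49 'b': at 1 (via fail)
pos 50 'c': at 2
pos 51 'c': at 3
pos 52 'c': at 4
pos 53 'b': at 5  emit P4@[52:53]
pos 54 'c': at 6  emit P0@[49:54],P6@[52:54]
pos 55 'a': at 7 (via fail)
pos 56 'c': at 9 (via fail)
pos 57 'b': at 10  emit P4@[56:57]
pos 58 'c': at 11  emit P6@[56:58]
pos 59 'c': at 3 (via fail)
pos 60 'b': at 10 (via fail)  emit P4@[59:60]
pos 61 'b': at 1 (via fail)
pos 62 'a': at 14 (via fail)
pos 63 'a': at 15
pos 64 'a': at 16  emit P3@[62:64]
pos 65 'c': at 17 (via fail)  emit P5@[63:65]
pos 66 'a': at 14 (via fail)
pos 67 'c': at 9 (via fail)
pos 68 'b': at 10  emit P4@[67:68]
pos 69 'c': at 11  emit P6@[67:69]
pos 70 'b': at 12  emit P4@[69:70]
pos 71 'c': at 13  emit P2@[67:71],P6@[69:71]

Result: [[3,1],[7,4],[12,1],[13,5],[15,4],[16,6],[17,4],[18,2],[18,6],[19,4],[20,2],[20,6],[28,4],[29,6],[31,1],[32,5],[35,4],[36,6],[37,4],[40,5],[43,4],[44,6],[45,4],[46,2],[46,6],[48,1],[53,4],[54,0],[54,6],[57,4],[58,6],[60,4],[64,3],[65,5],[68,4],[69,6],[70,4],[71,2],[71,6]]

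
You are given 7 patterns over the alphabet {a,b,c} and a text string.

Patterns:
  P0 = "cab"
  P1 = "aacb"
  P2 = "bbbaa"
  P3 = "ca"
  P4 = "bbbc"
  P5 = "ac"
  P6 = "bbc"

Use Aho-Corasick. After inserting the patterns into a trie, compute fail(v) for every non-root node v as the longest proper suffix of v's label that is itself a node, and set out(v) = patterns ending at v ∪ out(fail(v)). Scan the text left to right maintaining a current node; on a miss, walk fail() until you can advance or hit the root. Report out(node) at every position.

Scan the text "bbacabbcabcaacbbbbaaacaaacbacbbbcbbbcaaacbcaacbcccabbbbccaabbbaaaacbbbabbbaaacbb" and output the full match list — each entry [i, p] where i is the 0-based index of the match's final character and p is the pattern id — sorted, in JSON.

Build:
Trie nodes:
  0='ε' goto a→4 b→8 c→1
  1='c' goto a→2
  2='ca' goto b→3  ←P3
  3='cab' goto ·  ←P0
  4='a' goto a→5 c→14
  5='aa' goto c→6
  6='aac' goto b→7
  7='aacb' goto ·  ←P1
  8='b' goto b→9
  9='bb' goto b→10 c→15
  10='bbb' goto a→11 c→13
  11='bbba' goto a→12
  12='bbbaa' goto ·  ←P2
  13='bbbc' goto ·  ←P4
  14='ac' goto ·  ←P5
  15='bbc' goto ·  ←P6

BFS fail/out derivation:
  fail(1) 'c': from fail(0)=0 chase 'c': 0 ⇒ 0;  out=∅∪out(0)=∅
  fail(4) 'a': from fail(0)=0 chase 'a': 0 ⇒ 0;  out=∅∪out(0)=∅
  fail(8) 'b': from fail(0)=0 chase 'b': 0 ⇒ 0;  out=∅∪out(0)=∅
  fail(2) 'ca': from fail(1)=0 chase 'a': 0 ⇒ 4;  out={3}∪out(4)={3}
  fail(5) 'aa': from fail(4)=0 chase 'a': 0 ⇒ 4;  out=∅∪out(4)=∅
  fail(9) 'bb': from fail(8)=0 chase 'b': 0 ⇒ 8;  out=∅∪out(8)=∅
  fail(14) 'ac': from fail(4)=0 chase 'c': 0 ⇒ 1;  out={5}∪out(1)={5}
  fail(3) 'cab': from fail(2)=4 chase 'b': 4→0 ⇒ 8;  out={0}∪out(8)={0}
  fail(6) 'aac': from fail(5)=4 chase 'c': 4 ⇒ 14;  out=∅∪out(14)={5}
  fail(10) 'bbb': from fail(9)=8 chase 'b': 8 ⇒ 9;  out=∅∪out(9)=∅
  fail(15) 'bbc': from fail(9)=8 chase 'c': 8→0 ⇒ 1;  out={6}∪out(1)={6}
  fail(7) 'aacb': from fail(6)=14 chase 'b': 14→1→0 ⇒ 8;  out={1}∪out(8)={1}
  fail(11) 'bbba': from fail(10)=9 chase 'a': 9→8→0 ⇒ 4;  out=∅∪out(4)=∅
  fail(13) 'bbbc': from fail(10)=9 chase 'c': 9 ⇒ 15;  out={4}∪out(15)={4,6}
  fail(12) 'bbbaa': from fail(11)=4 chase 'a': 4 ⇒ 5;  out={2}∪out(5)={2}

Run:
pos 0 'b': at 8
pos 1 'b': at 9
pos 2 'a': at 4 (fail-walked)
pos 3 'c': at 14  ** P5@[2:3]
pos 4 'a': at 2 (fail-walked)  ** P3@[3:4]
pos 5 'b': at 3  ** P0@[3:5]
pos 6 'b': at 9 (fail-walked)
pos 7 'c': at 15  ** P6@[5:7]
pos 8 'a': at 2 (fail-walked)  ** P3@[7:8]
pos 9 'b': at 3  ** P0@[7:9]
pos 10 'c': at 1 (fail-walked)
pos 11 'a': at 2  ** P3@[10:11]
pos 12 'a': at 5 (fail-walked)
pos 13 'c': at 6  ** P5@[12:13]
pos 14 'b': at 7  ** P1@[11:14]
pos 15 'b': at 9 (fail-walked)
pos 16 'b': at 10
pos 17 'b': at 10 (fail-walked)
pos 18 'a': at 11
pos 19 'a': at 12  ** P2@[15:19]
pos 20 'a': at 5 (fail-walked)
pos 21 'c': at 6  ** P5@[20:21]
pos 22 'a': at 2 (fail-walked)  ** P3@[21:22]
pos 23 'a': at 5 (fail-walked)
pos 24 'a': at 5 (fail-walked)
pos 25 'c': at 6  ** P5@[24:25]
pos 26 'b': at 7  ** P1@[23:26]
pos 27 'a': at 4 (fail-walked)
pos 28 'c': at 14  ** P5@[27:28]
pos 29 'b': at 8 (fail-walked)
pos 30 'b': at 9
pos 31 'b': at 10
pos 32 'c': at 13  ** P4@[29:32],P6@[30:32]
pos 33 'b': at 8 (fail-walked)
pos 34 'b': at 9
pos 35 'b': at 10
pos 36 'c': at 13  ** P4@[33:36],P6@[34:36]
pos 37 'a': at 2 (fail-walked)  ** P3@[36:37]
pos 38 'a': at 5 (fail-walked)
pos 39 'a': at 5 (fail-walked)
pos 40 'c': at 6  ** P5@[39:40]
pos 41 'b': at 7  ** P1@[38:41]
pos 42 'c': at 1 (fail-walked)
pos 43 'a': at 2  ** P3@[42:43]
pos 44 'a': at 5 (fail-walked)
pos 45 'c': at 6  ** P5@[44:45]
pos 46 'b': at 7  ** P1@[43:46]
pos 47 'c': at 1 (fail-walked)
pos 48 'c': at 1 (fail-walked)
pos 49 'c': at 1 (fail-walked)
pos 50 'a': at 2  ** P3@[49:50]
pos 51 'b': at 3  ** P0@[49:51]
pos 52 'b': at 9 (fail-walked)
pos 53 'b': at 10
pos 54 'b': at 10 (fail-walked)
pos 55 'c': at 13  ** P4@[52:55],P6@[53:55]
pos 56 'c': at 1 (fail-walked)
pos 57 'a': at 2  ** P3@[56:57]
pos 58 'a': at 5 (fail-walked)
pos 59 'b': at 8 (fail-walked)
pos 60 'b': at 9
pos 61 'b': at 10
pos 62 'a': at 11
pos 63 'a': at 12  ** P2@[59:63]
pos 64 'a': at 5 (fail-walked)
pos 65 'a': at 5 (fail-walked)
pos 66 'c': at 6  ** P5@[65:66]
pos 67 'b': at 7  ** P1@[64:67]
pos 68 'b': at 9 (fail-walked)
pos 69 'b': at 10
pos 70 'a': at 11
pos 71 'b': at 8 (fail-walked)
pos 72 'b': at 9
pos 73 'b': at 10
pos 74 'a': at 11
pos 75 'a': at 12  ** P2@[71:75]
pos 76 'a': at 5 (fail-walked)
pos 77 'c': at 6  ** P5@[76:77]
pos 78 'b': at 7  ** P1@[75:78]
pos 79 'b': at 9 (fail-walked)

Matches: [[3,5],[4,3],[5,0],[7,6],[8,3],[9,0],[11,3],[13,5],[14,1],[19,2],[21,5],[22,3],[25,5],[26,1],[28,5],[32,4],[32,6],[36,4],[36,6],[37,3],[40,5],[41,1],[43,3],[45,5],[46,1],[50,3],[51,0],[55,4],[55,6],[57,3],[63,2],[66,5],[67,1],[75,2],[77,5],[78,1]]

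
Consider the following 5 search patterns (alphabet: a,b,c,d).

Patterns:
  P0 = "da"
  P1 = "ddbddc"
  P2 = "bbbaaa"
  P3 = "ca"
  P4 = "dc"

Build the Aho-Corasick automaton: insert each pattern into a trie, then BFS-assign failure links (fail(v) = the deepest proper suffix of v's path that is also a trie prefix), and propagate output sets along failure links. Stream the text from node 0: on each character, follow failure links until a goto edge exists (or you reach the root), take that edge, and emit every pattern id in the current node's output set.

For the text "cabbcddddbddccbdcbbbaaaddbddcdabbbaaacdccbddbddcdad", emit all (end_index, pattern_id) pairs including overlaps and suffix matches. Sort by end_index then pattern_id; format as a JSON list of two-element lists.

Build automaton:
Trie (insert patterns):
  0='ε' goto b→8 c→14 d→1
  1='d' goto a→2 c→16 d→3
  2='da' goto ·  [P0 ends]
  3='dd' goto b→4
  4='ddb' goto d→5
  5='ddbd' goto d→6
  6='ddbdd' goto c→7
  7='ddbddc' goto ·  [P1 ends]
  8='b' goto b→9
  9='bb' goto b→10
  10='bbb' goto a→11
  11='bbba' goto a→12
  12='bbbaa' goto a→13
  13='bbbaaa' goto ·  [P2 ends]
  14='c' goto a→15
  15='ca' goto ·  [P3 ends]
  16='dc' goto ·  [P4 ends]

BFS fail/out derivation:
  n1('d'): parent n0 fail=0; on 'd' 0 → fail=0;  out ∅∪∅=∅
  n8('b'): parent n0 fail=0; on 'b' 0 → fail=0;  out ∅∪∅=∅
  n14('c'): parent n0 fail=0; on 'c' 0 → fail=0;  out ∅∪∅=∅
  n2('da'): parent n1 fail=0; on 'a' 0 → fail=0;  out {0}∪∅={0}
  n3('dd'): parent n1 fail=0; on 'd' 0 → fail=1;  out ∅∪∅=∅
  n9('bb'): parent n8 fail=0; on 'b' 0 → fail=8;  out ∅∪∅=∅
  n15('ca'): parent n14 fail=0; on 'a' 0 → fail=0;  out {3}∪∅={3}
  n16('dc'): parent n1 fail=0; on 'c' 0 → fail=14;  out {4}∪∅={4}
  n4('ddb'): parent n3 fail=1; on 'b' 1→0 → fail=8;  out ∅∪∅=∅
  n10('bbb'): parent n9 fail=8; on 'b' 8 → fail=9;  out ∅∪∅=∅
  n5('ddbd'): parent n4 fail=8; on 'd' 8→0 → fail=1;  out ∅∪∅=∅
  n11('bbba'): parent n10 fail=9; on 'a' 9→8→0 → fail=0;  out ∅∪∅=∅
  n6('ddbdd'): parent n5 fail=1; on 'd' 1 → fail=3;  out ∅∪∅=∅
  n12('bbbaa'): parent n11 fail=0; on 'a' 0 → fail=0;  out ∅∪∅=∅
  n7('ddbddc'): parent n6 fail=3; on 'c' 3→1 → fail=16;  out {1}∪{4}={1,4}
  n13('bbbaaa'): parent n12 fail=0; on 'a' 0 → fail=0;  out {2}∪∅={2}

Scan:
pos 0 'c': at 14
pos 1 'a': at 15  ** P3@[0:1]
pos 2 'b': at 8 (fail-walked)
pos 3 'b': at 9
pos 4 'c': at 14 (fail-walked)
pos 5 'd': at 1 (fail-walked)
pos 6 'd': at 3
pos 7 'd': at 3 (fail-walked)
pos 8 'd': at 3 (fail-walked)
pos 9 'b': at 4
pos 10 'd': at 5
pos 11 'd': at 6
pos 12 'c': at 7  ** P1@[7:12],P4@[11:12]
pos 13 'c': at 14 (fail-walked)
pos 14 'b': at 8 (fail-walked)
pos 15 'd': at 1 (fail-walked)
pos 16 'c': at 16  ** P4@[15:16]
pos 17 'b': at 8 (fail-walked)
pos 18 'b': at 9
pos 19 'b': at 10
pos 20 'a': at 11
pos 21 'a': at 12
pos 22 'a': at 13  ** P2@[17:22]
pos 23 'd': at 1 (fail-walked)
pos 24 'd': at 3
pos 25 'b': at 4
pos 26 'd': at 5
pos 27 'd': at 6
pos 28 'c': at 7  ** P1@[23:28],P4@[27:28]
pos 29 'd': at 1 (fail-walked)
pos 30 'a': at 2  ** P0@[29:30]
pos 31 'b': at 8 (fail-walked)
pos 32 'b': at 9
pos 33 'b': at 10
pos 34 'a': at 11
pos 35 'a': at 12
pos 36 'a': at 13  ** P2@[31:36]
pos 37 'c': at 14 (fail-walked)
pos 38 'd': at 1 (fail-walked)
pos 39 'c': at 16  ** P4@[38:39]
pos 40 'c': at 14 (fail-walked)
pos 41 'b': at 8 (fail-walked)
pos 42 'd': at 1 (fail-walked)
pos 43 'd': at 3
pos 44 'b': at 4
pos 45 'd': at 5
pos 46 'd': at 6
pos 47 'c': at 7  ** P1@[42:47],P4@[46:47]
pos 48 'd': at 1 (fail-walked)
pos 49 'a': at 2  ** P0@[48:49]
pos 50 'd': at 1 (fail-walked)

Result: [[1,3],[12,1],[12,4],[16,4],[22,2],[28,1],[28,4],[30,0],[36,2],[39,4],[47,1],[47,4],[49,0]]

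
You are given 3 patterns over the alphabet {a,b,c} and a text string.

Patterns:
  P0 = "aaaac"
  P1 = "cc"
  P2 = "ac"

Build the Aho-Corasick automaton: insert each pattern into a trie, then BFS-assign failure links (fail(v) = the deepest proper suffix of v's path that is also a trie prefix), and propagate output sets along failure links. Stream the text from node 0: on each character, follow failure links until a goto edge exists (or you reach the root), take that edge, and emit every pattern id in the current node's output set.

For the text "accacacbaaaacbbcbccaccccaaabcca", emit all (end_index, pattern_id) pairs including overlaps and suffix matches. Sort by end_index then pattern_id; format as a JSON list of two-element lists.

Build:
Trie (insert patterns):
  n0 'ε': a→1 c→6
  n1 'a': a→2 c→8
  n2 'aa': a→3
  n3 'aaa': a→4
  n4 'aaaa': c→5
  n5 'aaaac': ·  ←P0
  n6 'c': c→7
  n7 'cc': ·  ←P1
  n8 'ac': ·  ←P2

Failure links (BFS by depth):
  n1('a'): parent n0 fail=0; on 'a' 0 → fail=0;  out ∅∪∅=∅
  n6('c'): parent n0 fail=0; on 'c' 0 → fail=0;  out ∅∪∅=∅
  n2('aa'): parent n1 fail=0; on 'a' 0 → fail=1;  out ∅∪∅=∅
  n7('cc'): parent n6 fail=0; on 'c' 0 → fail=6;  out {1}∪∅={1}
  n8('ac'): parent n1 fail=0; on 'c' 0 → fail=6;  out {2}∪∅={2}
  n3('aaa'): parent n2 fail=1; on 'a' 1 → fail=2;  out ∅∪∅=∅
  n4('aaaa'): parent n3 fail=2; on 'a' 2 → fail=3;  out ∅∪∅=∅
  n5('aaaac'): parent n4 fail=3; on 'c' 3→2→1 → fail=8;  out {0}∪{2}={0,2}

Run:
pos 0 'a': at 1
pos 1 'c': at 8  ** P2@[0:1]
pos 2 'c': at 7 (via fail)  ** P1@[1:2]
pos 3 'a': at 1 (via fail)
pos 4 'c': at 8  ** P2@[3:4]
pos 5 'a': at 1 (via fail)
pos 6 'c': at 8  ** P2@[5:6]
pos 7 'b': at 0 (via fail)
pos 8 'a': at 1
pos 9 'a': at 2
pos 10 'a': at 3
pos 11 'a': at 4
pos 12 'c': at 5  ** P0@[8:12],P2@[11:12]
pos 13 'b': at 0 (via fail)
pos 14 'b': at 0
pos 15 'c': at 6
pos 16 'b': at 0 (via fail)
pos 17 'c': at 6
pos 18 'c': at 7  ** P1@[17:18]
pos 19 'a': at 1 (via fail)
pos 20 'c': at 8  ** P2@[19:20]
pos 21 'c': at 7 (via fail)  ** P1@[20:21]
pos 22 'c': at 7 (via fail)  ** P1@[21:22]
pos 23 'c': at 7 (via fail)  ** P1@[22:23]
pos 24 'a': at 1 (via fail)
pos 25 'a': at 2
pos 26 'a': at 3
pos 27 'b': at 0 (via fail)
pos 28 'c': at 6
pos 29 'c': at 7  ** P1@[28:29]
pos 30 'a': at 1 (via fail)

Result: [[1,2],[2,1],[4,2],[6,2],[12,0],[12,2],[18,1],[20,2],[21,1],[22,1],[23,1],[29,1]]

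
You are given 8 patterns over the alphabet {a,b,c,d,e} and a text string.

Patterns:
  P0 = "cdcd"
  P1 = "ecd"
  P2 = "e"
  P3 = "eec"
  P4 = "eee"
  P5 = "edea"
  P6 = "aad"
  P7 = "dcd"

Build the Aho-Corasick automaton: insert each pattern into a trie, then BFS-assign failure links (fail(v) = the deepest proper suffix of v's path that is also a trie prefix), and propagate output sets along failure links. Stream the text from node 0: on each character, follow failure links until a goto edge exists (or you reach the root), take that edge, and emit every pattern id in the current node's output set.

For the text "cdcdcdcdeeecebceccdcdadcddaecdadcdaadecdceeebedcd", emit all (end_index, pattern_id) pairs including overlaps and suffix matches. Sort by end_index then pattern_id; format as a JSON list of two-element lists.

Construct AC machine:
Trie (insert patterns):
  n0 'ε': a→14 c→1 d→17 e→5
  n1 'c': d→2
  n2 'cd': c→3
  n3 'cdc': d→4
  n4 'cdcd': ·  ←P0
  n5 'e': c→6 d→11 e→8  ←P2
  n6 'ec': d→7
  n7 'ecd': ·  ←P1
  n8 'ee': c→9 e→10
  n9 'eec': ·  ←P3
  n10 'eee': ·  ←P4
  n11 'ed': e→12
  n12 'ede': a→13
  n13 'edea': ·  ←P5
  n14 'a': a→15
  n15 'aa': d→16
  n16 'aad': ·  ←P6
  n17 'd': c→18
  n18 'dc': d→19
  n19 'dcd': ·  ←P7

BFS fail/out derivation:
  n1('c'): parent n0 fail=0; on 'c' 0 → fail=0;  out ∅∪∅=∅
  n5('e'): parent n0 fail=0; on 'e' 0 → fail=0;  out {2}∪∅={2}
  n14('a'): parent n0 fail=0; on 'a' 0 → fail=0;  out ∅∪∅=∅
  n17('d'): parent n0 fail=0; on 'd' 0 → fail=0;  out ∅∪∅=∅
  n2('cd'): parent n1 fail=0; on 'd' 0 → fail=17;  out ∅∪∅=∅
  n6('ec'): parent n5 fail=0; on 'c' 0 → fail=1;  out ∅∪∅=∅
  n8('ee'): parent n5 fail=0; on 'e' 0 → fail=5;  out ∅∪{2}={2}
  n11('ed'): parent n5 fail=0; on 'd' 0 → fail=17;  out ∅∪∅=∅
  n15('aa'): parent n14 fail=0; on 'a' 0 → fail=14;  out ∅∪∅=∅
  n18('dc'): parent n17 fail=0; on 'c' 0 → fail=1;  out ∅∪∅=∅
  n3('cdc'): parent n2 fail=17; on 'c' 17 → fail=18;  out ∅∪∅=∅
  n7('ecd'): parent n6 fail=1; on 'd' 1 → fail=2;  out {1}∪∅={1}
  n9('eec'): parent n8 fail=5; on 'c' 5 → fail=6;  out {3}∪∅={3}
  n10('eee'): parent n8 fail=5; on 'e' 5 → fail=8;  out {4}∪{2}={2,4}
  n12('ede'): parent n11 fail=17; on 'e' 17→0 → fail=5;  out ∅∪{2}={2}
  n16('aad'): parent n15 fail=14; on 'd' 14→0 → fail=17;  out {6}∪∅={6}
  n19('dcd'): parent n18 fail=1; on 'd' 1 → fail=2;  out {7}∪∅={7}
  n4('cdcd'): parent n3 fail=18; on 'd' 18 → fail=19;  out {0}∪{7}={0,7}
  n13('edea'): parent n12 fail=5; on 'a' 5→0 → fail=14;  out {5}∪∅={5}

Run:
i=0 'c': node 0→1
i=1 'd': node 1→2
i=2 'c': node 2→3
i=3 'd': node 3→4  ** P0@[0:3],P7@[1:3]
i=4 'c': node 4→3 (via fail)
i=5 'd': node 3→4  ** P0@[2:5],P7@[3:5]
i=6 'c': node 4→3 (via fail)
i=7 'd': node 3→4  ** P0@[4:7],P7@[5:7]
i=8 'e': node 4→5 (via fail)  ** P2@[8:8]
i=9 'e': node 5→8  ** P2@[9:9]
i=10 'e': node 8→10  ** P2@[10:10],P4@[8:10]
i=11 'c': node 10→9 (via fail)  ** P3@[9:11]
i=12 'e': node 9→5 (via fail)  ** P2@[12:12]
i=13 'b': node 5→0 (via fail)
i=14 'c': node 0→1
i=15 'e': node 1→5 (via fail)  ** P2@[15:15]
i=16 'c': node 5→6
i=17 'c': node 6→1 (via fail)
i=18 'd': node 1→2
i=19 'c': node 2→3
i=20 'd': node 3→4  ** P0@[17:20],P7@[18:20]
i=21 'a': node 4→14 (via fail)
i=22 'd': node 14→17 (via fail)
i=23 'c': node 17→18
i=24 'd': node 18→19  ** P7@[22:24]
i=25 'd': node 19→17 (via fail)
i=26 'a': node 17→14 (via fail)
i=27 'e': node 14→5 (via fail)  ** P2@[27:27]
i=28 'c': node 5→6
i=29 'd': node 6→7  ** P1@[27:29]
i=30 'a': node 7→14 (via fail)
i=31 'd': node 14→17 (via fail)
i=32 'c': node 17→18
i=33 'd': node 18→19  ** P7@[31:33]
i=34 'a': node 19→14 (via fail)
i=35 'a': node 14→15
i=36 'd': node 15→16  ** P6@[34:36]
i=37 'e': node 16→5 (via fail)  ** P2@[37:37]
i=38 'c': node 5→6
i=39 'd': node 6→7  ** P1@[37:39]
i=40 'c': node 7→3 (via fail)
i=41 'e': node 3→5 (via fail)  ** P2@[41:41]
i=42 'e': node 5→8  ** P2@[42:42]
i=43 'e': node 8→10  ** P2@[43:43],P4@[41:43]
i=44 'b': node 10→0 (via fail)
i=45 'e': node 0→5  ** P2@[45:45]
i=46 'd': node 5→11
i=47 'c': node 11→18 (via fail)
i=48 'd': node 18→19  ** P7@[46:48]

All matches (sorted): [[3,0],[3,7],[5,0],[5,7],[7,0],[7,7],[8,2],[9,2],[10,2],[10,4],[11,3],[12,2],[15,2],[20,0],[20,7],[24,7],[27,2],[29,1],[33,7],[36,6],[37,2],[39,1],[41,2],[42,2],[43,2],[43,4],[45,2],[48,7]]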